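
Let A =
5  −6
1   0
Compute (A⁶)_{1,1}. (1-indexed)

tr A = 5 and det A = 6, so the characteristic polynomial is λ² − (5)λ + (6) with roots 3 and 2.
Eigenvectors give P = [[3, 2], [1, 1]] with P⁻¹ = [[1, −2], [−1, 3]], and A = P·diag(3, 2)·P⁻¹.
Then A⁶ = P·diag(729, 64)·P⁻¹ = [[2187, 128], [729, 64]] · [[1, −2], [−1, 3]] = [[2059, −3990], [665, −1266]].

2059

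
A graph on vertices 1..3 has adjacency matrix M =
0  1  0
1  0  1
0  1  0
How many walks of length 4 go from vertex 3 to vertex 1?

2

The number of length-4 walks from vertex 3 to vertex 1 is entry (3,1) of M⁴, where M is the adjacency matrix.
M² = [[1, 0, 1], [0, 2, 0], [1, 0, 1]]
M³ = [[0, 2, 0], [2, 0, 2], [0, 2, 0]]
M⁴ = [[2, 0, 2], [0, 4, 0], [2, 0, 2]]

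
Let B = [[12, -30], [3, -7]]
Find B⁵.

tr B = 5 and det B = 6, so the characteristic polynomial is λ² − (5)λ + (6) with roots 2 and 3.
Eigenvectors give P = [[3, 10], [1, 3]] with P⁻¹ = [[-3, 10], [1, -3]], and B = P·diag(2, 3)·P⁻¹.
Then B⁵ = P·diag(32, 243)·P⁻¹ = [[96, 2430], [32, 729]] · [[-3, 10], [1, -3]] = [[2142, -6330], [633, -1867]].

[[2142, -6330], [633, -1867]]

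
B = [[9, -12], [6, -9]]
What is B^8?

[[6561, 0], [0, 6561]]

tr B = 0 and det B = -9, so the characteristic polynomial is λ² − (0)λ + (-9) with roots 3 and -3.
Eigenvectors give P = [[2, -1], [1, -1]] with P⁻¹ = [[1, -1], [1, -2]], and B = P·diag(3, -3)·P⁻¹.
Then B^8 = P·diag(6561, 6561)·P⁻¹ = [[13122, -6561], [6561, -6561]] · [[1, -1], [1, -2]] = [[6561, 0], [0, 6561]].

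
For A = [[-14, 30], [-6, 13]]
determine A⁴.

tr A = -1 and det A = -2, so the characteristic polynomial is λ² − (-1)λ + (-2) with roots -2 and 1.
Eigenvectors give P = [[5, -2], [2, -1]] with P⁻¹ = [[1, -2], [2, -5]], and A = P·diag(-2, 1)·P⁻¹.
Then A⁴ = P·diag(16, 1)·P⁻¹ = [[80, -2], [32, -1]] · [[1, -2], [2, -5]] = [[76, -150], [30, -59]].

[[76, -150], [30, -59]]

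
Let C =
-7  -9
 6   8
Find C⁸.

tr C = 1 and det C = -2, so the characteristic polynomial is λ² − (1)λ + (-2) with roots -1 and 2.
Eigenvectors give P = [[3, -1], [-2, 1]] with P⁻¹ = [[1, 1], [2, 3]], and C = P·diag(-1, 2)·P⁻¹.
Then C⁸ = P·diag(1, 256)·P⁻¹ = [[3, -256], [-2, 256]] · [[1, 1], [2, 3]] = [[-509, -765], [510, 766]].

[[-509, -765], [510, 766]]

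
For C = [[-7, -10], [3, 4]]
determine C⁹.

[[-3067, -5110], [1533, 2554]]

tr C = -3 and det C = 2, so the characteristic polynomial is λ² − (-3)λ + (2) with roots -2 and -1.
Eigenvectors give P = [[-2, 5], [1, -3]] with P⁻¹ = [[-3, -5], [-1, -2]], and C = P·diag(-2, -1)·P⁻¹.
Then C⁹ = P·diag(-512, -1)·P⁻¹ = [[1024, -5], [-512, 3]] · [[-3, -5], [-1, -2]] = [[-3067, -5110], [1533, 2554]].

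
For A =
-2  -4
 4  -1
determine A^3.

[[72, 36], [-36, 63]]

A^2 = [[-12, 12], [-12, -15]]
A^3 = [[72, 36], [-36, 63]]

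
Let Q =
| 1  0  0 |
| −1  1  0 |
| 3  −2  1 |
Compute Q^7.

Q = I + N where N = [[0, 0, 0], [−1, 0, 0], [3, −2, 0]] is strictly lower-triangular, so N^3 = 0.
(I + N)^7 = I + 7·N + 21·N^2 = [[1, 0, 0], [−7, 1, 0], [63, −14, 1]].

[[1, 0, 0], [−7, 1, 0], [63, −14, 1]]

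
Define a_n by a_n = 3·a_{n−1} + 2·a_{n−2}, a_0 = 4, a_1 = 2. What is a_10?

338198

With companion matrix T = [[3, 2], [1, 0]], [a_n, a_{n−1}]ᵀ = T·[a_{n−1}, a_{n−2}]ᵀ, so [a_10, a_9]ᵀ = T^9·[a_1, a_0]ᵀ.
T^9 = [[79647, 44726], [22363, 12558]], giving [a_10, a_9]ᵀ = [[338198], [94958]].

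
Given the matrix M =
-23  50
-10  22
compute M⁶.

[[3389, -6650], [1330, -2596]]

tr M = -1 and det M = -6, so the characteristic polynomial is λ² − (-1)λ + (-6) with roots 2 and -3.
Eigenvectors give P = [[2, -5], [1, -2]] with P⁻¹ = [[-2, 5], [-1, 2]], and M = P·diag(2, -3)·P⁻¹.
Then M⁶ = P·diag(64, 729)·P⁻¹ = [[128, -3645], [64, -1458]] · [[-2, 5], [-1, 2]] = [[3389, -6650], [1330, -2596]].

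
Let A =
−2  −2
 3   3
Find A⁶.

A² = A (a projection; rank 1, trace 1), so A⁶ = A.

[[−2, −2], [3, 3]]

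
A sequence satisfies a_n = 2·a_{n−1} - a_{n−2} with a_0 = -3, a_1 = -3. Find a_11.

With companion matrix T = [[2, -1], [1, 0]], [a_n, a_{n−1}]ᵀ = T·[a_{n−1}, a_{n−2}]ᵀ, so [a_11, a_10]ᵀ = T¹⁰·[a_1, a_0]ᵀ.
T¹⁰ = [[11, -10], [10, -9]], giving [a_11, a_10]ᵀ = [[-3], [-3]].

-3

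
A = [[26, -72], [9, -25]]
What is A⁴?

tr A = 1 and det A = -2, so the characteristic polynomial is λ² − (1)λ + (-2) with roots -1 and 2.
Eigenvectors give P = [[8, 3], [3, 1]] with P⁻¹ = [[-1, 3], [3, -8]], and A = P·diag(-1, 2)·P⁻¹.
Then A⁴ = P·diag(1, 16)·P⁻¹ = [[8, 48], [3, 16]] · [[-1, 3], [3, -8]] = [[136, -360], [45, -119]].

[[136, -360], [45, -119]]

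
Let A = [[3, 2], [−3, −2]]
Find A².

A² = A (a projection; rank 1, trace 1), so A² = A.

[[3, 2], [−3, −2]]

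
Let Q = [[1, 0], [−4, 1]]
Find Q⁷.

[[1, 0], [−28, 1]]

Q = I + N where N = [[0, 0], [−4, 0]] is strictly lower-triangular, so N² = 0.
(I + N)⁷ = I + 7·N = [[1, 0], [−28, 1]].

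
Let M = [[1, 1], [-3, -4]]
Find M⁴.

M² = [[-2, -3], [9, 13]]
M³ = [[7, 10], [-30, -43]]
M⁴ = [[-23, -33], [99, 142]]

[[-23, -33], [99, 142]]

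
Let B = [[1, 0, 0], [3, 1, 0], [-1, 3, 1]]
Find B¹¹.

[[1, 0, 0], [33, 1, 0], [484, 33, 1]]

B = I + N where N = [[0, 0, 0], [3, 0, 0], [-1, 3, 0]] is strictly lower-triangular, so N³ = 0.
(I + N)¹¹ = I + 11·N + 55·N² = [[1, 0, 0], [33, 1, 0], [484, 33, 1]].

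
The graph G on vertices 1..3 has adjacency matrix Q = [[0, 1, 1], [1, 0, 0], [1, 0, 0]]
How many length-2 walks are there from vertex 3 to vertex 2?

1

The number of length-2 walks from vertex 3 to vertex 2 is entry (3,2) of Q^2, where Q is the adjacency matrix.
Q^2 = [[2, 0, 0], [0, 1, 1], [0, 1, 1]]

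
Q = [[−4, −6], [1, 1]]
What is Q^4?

tr Q = −3 and det Q = 2, so the characteristic polynomial is λ² − (−3)λ + (2) with roots −1 and −2.
Eigenvectors give P = [[2, −3], [−1, 1]] with P⁻¹ = [[−1, −3], [−1, −2]], and Q = P·diag(−1, −2)·P⁻¹.
Then Q^4 = P·diag(1, 16)·P⁻¹ = [[2, −48], [−1, 16]] · [[−1, −3], [−1, −2]] = [[46, 90], [−15, −29]].

[[46, 90], [−15, −29]]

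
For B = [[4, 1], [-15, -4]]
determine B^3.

B² = I (check: tr B = 0 and det B = -1), so B^3 = B since 3 is odd.

[[4, 1], [-15, -4]]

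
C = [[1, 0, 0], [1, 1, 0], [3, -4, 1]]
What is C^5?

[[1, 0, 0], [5, 1, 0], [-25, -20, 1]]

C = I + N where N = [[0, 0, 0], [1, 0, 0], [3, -4, 0]] is strictly lower-triangular, so N^3 = 0.
(I + N)^5 = I + 5·N + 10·N^2 = [[1, 0, 0], [5, 1, 0], [-25, -20, 1]].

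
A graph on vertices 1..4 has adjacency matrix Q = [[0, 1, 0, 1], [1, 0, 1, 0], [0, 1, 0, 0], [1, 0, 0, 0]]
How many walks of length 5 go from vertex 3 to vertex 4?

The number of length-5 walks from vertex 3 to vertex 4 is entry (3,4) of Q⁵, where Q is the adjacency matrix.
Q² = [[2, 0, 1, 0], [0, 2, 0, 1], [1, 0, 1, 0], [0, 1, 0, 1]]
Q³ = [[0, 3, 0, 2], [3, 0, 2, 0], [0, 2, 0, 1], [2, 0, 1, 0]]
Q⁴ = [[5, 0, 3, 0], [0, 5, 0, 3], [3, 0, 2, 0], [0, 3, 0, 2]]
Q⁵ = [[0, 8, 0, 5], [8, 0, 5, 0], [0, 5, 0, 3], [5, 0, 3, 0]]

3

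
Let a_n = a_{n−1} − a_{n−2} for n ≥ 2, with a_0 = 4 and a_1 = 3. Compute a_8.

−1

With companion matrix B = [[1, −1], [1, 0]], [a_n, a_{n−1}]ᵀ = B·[a_{n−1}, a_{n−2}]ᵀ, so [a_8, a_7]ᵀ = B⁷·[a_1, a_0]ᵀ.
B⁷ = [[1, −1], [1, 0]], giving [a_8, a_7]ᵀ = [[−1], [3]].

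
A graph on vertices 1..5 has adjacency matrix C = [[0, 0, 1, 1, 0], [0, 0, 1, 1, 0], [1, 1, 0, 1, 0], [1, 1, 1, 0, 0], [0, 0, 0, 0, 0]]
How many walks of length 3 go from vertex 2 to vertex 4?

The number of length-3 walks from vertex 2 to vertex 4 is entry (2,4) of C³, where C is the adjacency matrix.
C² = [[2, 2, 1, 1, 0], [2, 2, 1, 1, 0], [1, 1, 3, 2, 0], [1, 1, 2, 3, 0], [0, 0, 0, 0, 0]]
C³ = [[2, 2, 5, 5, 0], [2, 2, 5, 5, 0], [5, 5, 4, 5, 0], [5, 5, 5, 4, 0], [0, 0, 0, 0, 0]]

5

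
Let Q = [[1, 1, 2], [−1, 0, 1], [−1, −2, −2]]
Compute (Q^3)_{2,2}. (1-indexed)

6

Q^2 = [[−2, −3, −1], [−2, −3, −4], [3, 3, 0]]
Q^3 = [[2, 0, −5], [5, 6, 1], [0, 3, 9]]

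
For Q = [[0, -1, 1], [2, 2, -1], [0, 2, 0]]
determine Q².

[[-2, 0, 1], [4, 0, 0], [4, 4, -2]]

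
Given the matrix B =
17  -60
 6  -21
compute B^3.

tr B = -4 and det B = 3, so the characteristic polynomial is λ² − (-4)λ + (3) with roots -1 and -3.
Eigenvectors give P = [[-10, 3], [-3, 1]] with P⁻¹ = [[-1, 3], [-3, 10]], and B = P·diag(-1, -3)·P⁻¹.
Then B^3 = P·diag(-1, -27)·P⁻¹ = [[10, -81], [3, -27]] · [[-1, 3], [-3, 10]] = [[233, -780], [78, -261]].

[[233, -780], [78, -261]]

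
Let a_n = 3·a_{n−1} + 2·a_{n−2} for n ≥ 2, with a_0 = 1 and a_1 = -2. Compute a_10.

-114568

With companion matrix T = [[3, 2], [1, 0]], [a_n, a_{n−1}]ᵀ = T·[a_{n−1}, a_{n−2}]ᵀ, so [a_10, a_9]ᵀ = T^9·[a_1, a_0]ᵀ.
T^9 = [[79647, 44726], [22363, 12558]], giving [a_10, a_9]ᵀ = [[-114568], [-32168]].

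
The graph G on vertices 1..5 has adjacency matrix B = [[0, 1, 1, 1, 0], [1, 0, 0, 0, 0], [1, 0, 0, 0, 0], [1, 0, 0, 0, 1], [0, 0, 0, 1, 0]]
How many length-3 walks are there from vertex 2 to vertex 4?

The number of length-3 walks from vertex 2 to vertex 4 is entry (2,4) of B^3, where B is the adjacency matrix.
B^2 = [[3, 0, 0, 0, 1], [0, 1, 1, 1, 0], [0, 1, 1, 1, 0], [0, 1, 1, 2, 0], [1, 0, 0, 0, 1]]
B^3 = [[0, 3, 3, 4, 0], [3, 0, 0, 0, 1], [3, 0, 0, 0, 1], [4, 0, 0, 0, 2], [0, 1, 1, 2, 0]]

0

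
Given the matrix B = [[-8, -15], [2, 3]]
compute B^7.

tr B = -5 and det B = 6, so the characteristic polynomial is λ² − (-5)λ + (6) with roots -3 and -2.
Eigenvectors give P = [[3, 5], [-1, -2]] with P⁻¹ = [[2, 5], [-1, -3]], and B = P·diag(-3, -2)·P⁻¹.
Then B^7 = P·diag(-2187, -128)·P⁻¹ = [[-6561, -640], [2187, 256]] · [[2, 5], [-1, -3]] = [[-12482, -30885], [4118, 10167]].

[[-12482, -30885], [4118, 10167]]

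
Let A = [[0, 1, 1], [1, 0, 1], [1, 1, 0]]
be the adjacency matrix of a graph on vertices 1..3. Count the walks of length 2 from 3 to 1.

1

The number of length-2 walks from vertex 3 to vertex 1 is entry (3,1) of A², where A is the adjacency matrix.
A² = [[2, 1, 1], [1, 2, 1], [1, 1, 2]]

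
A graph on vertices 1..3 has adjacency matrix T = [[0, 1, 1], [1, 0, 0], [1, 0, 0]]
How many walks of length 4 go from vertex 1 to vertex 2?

The number of length-4 walks from vertex 1 to vertex 2 is entry (1,2) of T⁴, where T is the adjacency matrix.
T² = [[2, 0, 0], [0, 1, 1], [0, 1, 1]]
T³ = [[0, 2, 2], [2, 0, 0], [2, 0, 0]]
T⁴ = [[4, 0, 0], [0, 2, 2], [0, 2, 2]]

0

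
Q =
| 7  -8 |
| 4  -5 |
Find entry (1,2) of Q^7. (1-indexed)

tr Q = 2 and det Q = -3, so the characteristic polynomial is λ² − (2)λ + (-3) with roots -1 and 3.
Eigenvectors give P = [[1, -2], [1, -1]] with P⁻¹ = [[-1, 2], [-1, 1]], and Q = P·diag(-1, 3)·P⁻¹.
Then Q^7 = P·diag(-1, 2187)·P⁻¹ = [[-1, -4374], [-1, -2187]] · [[-1, 2], [-1, 1]] = [[4375, -4376], [2188, -2189]].

-4376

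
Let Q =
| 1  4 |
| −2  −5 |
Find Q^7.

[[2185, 4372], [−2186, −4373]]

tr Q = −4 and det Q = 3, so the characteristic polynomial is λ² − (−4)λ + (3) with roots −1 and −3.
Eigenvectors give P = [[−2, −1], [1, 1]] with P⁻¹ = [[−1, −1], [1, 2]], and Q = P·diag(−1, −3)·P⁻¹.
Then Q^7 = P·diag(−1, −2187)·P⁻¹ = [[2, 2187], [−1, −2187]] · [[−1, −1], [1, 2]] = [[2185, 4372], [−2186, −4373]].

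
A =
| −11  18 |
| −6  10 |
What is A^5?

tr A = −1 and det A = −2, so the characteristic polynomial is λ² − (−1)λ + (−2) with roots −2 and 1.
Eigenvectors give P = [[2, −3], [1, −2]] with P⁻¹ = [[2, −3], [1, −2]], and A = P·diag(−2, 1)·P⁻¹.
Then A^5 = P·diag(−32, 1)·P⁻¹ = [[−64, −3], [−32, −2]] · [[2, −3], [1, −2]] = [[−131, 198], [−66, 100]].

[[−131, 198], [−66, 100]]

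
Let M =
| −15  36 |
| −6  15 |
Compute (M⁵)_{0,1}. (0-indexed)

tr M = 0 and det M = −9, so the characteristic polynomial is λ² − (0)λ + (−9) with roots 3 and −3.
Eigenvectors give P = [[−2, −3], [−1, −1]] with P⁻¹ = [[1, −3], [−1, 2]], and M = P·diag(3, −3)·P⁻¹.
Then M⁵ = P·diag(243, −243)·P⁻¹ = [[−486, 729], [−243, 243]] · [[1, −3], [−1, 2]] = [[−1215, 2916], [−486, 1215]].

2916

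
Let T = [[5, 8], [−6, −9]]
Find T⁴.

tr T = −4 and det T = 3, so the characteristic polynomial is λ² − (−4)λ + (3) with roots −1 and −3.
Eigenvectors give P = [[4, −1], [−3, 1]] with P⁻¹ = [[1, 1], [3, 4]], and T = P·diag(−1, −3)·P⁻¹.
Then T⁴ = P·diag(1, 81)·P⁻¹ = [[4, −81], [−3, 81]] · [[1, 1], [3, 4]] = [[−239, −320], [240, 321]].

[[−239, −320], [240, 321]]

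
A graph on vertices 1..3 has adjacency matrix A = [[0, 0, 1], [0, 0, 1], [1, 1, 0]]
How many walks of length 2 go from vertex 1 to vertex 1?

The number of length-2 walks from vertex 1 to vertex 1 is entry (1,1) of A^2, where A is the adjacency matrix.
A^2 = [[1, 1, 0], [1, 1, 0], [0, 0, 2]]

1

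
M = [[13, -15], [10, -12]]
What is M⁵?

tr M = 1 and det M = -6, so the characteristic polynomial is λ² − (1)λ + (-6) with roots -2 and 3.
Eigenvectors give P = [[-1, 3], [-1, 2]] with P⁻¹ = [[2, -3], [1, -1]], and M = P·diag(-2, 3)·P⁻¹.
Then M⁵ = P·diag(-32, 243)·P⁻¹ = [[32, 729], [32, 486]] · [[2, -3], [1, -1]] = [[793, -825], [550, -582]].

[[793, -825], [550, -582]]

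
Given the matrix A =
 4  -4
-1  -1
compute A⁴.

[[436, -300], [-75, 61]]

A² = [[20, -12], [-3, 5]]
A³ = [[92, -68], [-17, 7]]
A⁴ = [[436, -300], [-75, 61]]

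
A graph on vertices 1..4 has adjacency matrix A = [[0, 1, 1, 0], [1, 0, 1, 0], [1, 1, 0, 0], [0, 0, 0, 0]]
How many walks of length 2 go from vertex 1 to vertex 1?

The number of length-2 walks from vertex 1 to vertex 1 is entry (1,1) of A^2, where A is the adjacency matrix.
A^2 = [[2, 1, 1, 0], [1, 2, 1, 0], [1, 1, 2, 0], [0, 0, 0, 0]]

2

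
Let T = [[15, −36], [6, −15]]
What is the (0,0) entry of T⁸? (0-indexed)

6561

tr T = 0 and det T = −9, so the characteristic polynomial is λ² − (0)λ + (−9) with roots 3 and −3.
Eigenvectors give P = [[3, 2], [1, 1]] with P⁻¹ = [[1, −2], [−1, 3]], and T = P·diag(3, −3)·P⁻¹.
Then T⁸ = P·diag(6561, 6561)·P⁻¹ = [[19683, 13122], [6561, 6561]] · [[1, −2], [−1, 3]] = [[6561, 0], [0, 6561]].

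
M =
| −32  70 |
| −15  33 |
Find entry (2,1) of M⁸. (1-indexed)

−18915

tr M = 1 and det M = −6, so the characteristic polynomial is λ² − (1)λ + (−6) with roots −2 and 3.
Eigenvectors give P = [[7, 2], [3, 1]] with P⁻¹ = [[1, −2], [−3, 7]], and M = P·diag(−2, 3)·P⁻¹.
Then M⁸ = P·diag(256, 6561)·P⁻¹ = [[1792, 13122], [768, 6561]] · [[1, −2], [−3, 7]] = [[−37574, 88270], [−18915, 44391]].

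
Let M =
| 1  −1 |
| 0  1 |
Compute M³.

[[1, −3], [0, 1]]

M = I + N where N = [[0, −1], [0, 0]] is strictly upper-triangular, so N² = 0.
(I + N)³ = I + 3·N = [[1, −3], [0, 1]].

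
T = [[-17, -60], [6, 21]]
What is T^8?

[[-59039, -196800], [19680, 65601]]

tr T = 4 and det T = 3, so the characteristic polynomial is λ² − (4)λ + (3) with roots 3 and 1.
Eigenvectors give P = [[-3, 10], [1, -3]] with P⁻¹ = [[3, 10], [1, 3]], and T = P·diag(3, 1)·P⁻¹.
Then T^8 = P·diag(6561, 1)·P⁻¹ = [[-19683, 10], [6561, -3]] · [[3, 10], [1, 3]] = [[-59039, -196800], [19680, 65601]].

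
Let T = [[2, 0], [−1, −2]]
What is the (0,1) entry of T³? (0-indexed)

T² = [[4, 0], [0, 4]]
T³ = [[8, 0], [−4, −8]]

0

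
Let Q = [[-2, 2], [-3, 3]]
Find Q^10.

[[-2, 2], [-3, 3]]

Q² = Q (a projection; rank 1, trace 1), so Q^10 = Q.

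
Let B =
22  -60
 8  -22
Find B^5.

[[352, -960], [128, -352]]

tr B = 0 and det B = -4, so the characteristic polynomial is λ² − (0)λ + (-4) with roots -2 and 2.
Eigenvectors give P = [[-5, 3], [-2, 1]] with P⁻¹ = [[1, -3], [2, -5]], and B = P·diag(-2, 2)·P⁻¹.
Then B^5 = P·diag(-32, 32)·P⁻¹ = [[160, 96], [64, 32]] · [[1, -3], [2, -5]] = [[352, -960], [128, -352]].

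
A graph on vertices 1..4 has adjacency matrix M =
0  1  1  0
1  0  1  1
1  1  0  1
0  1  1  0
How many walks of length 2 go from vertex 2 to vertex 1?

The number of length-2 walks from vertex 2 to vertex 1 is entry (2,1) of M², where M is the adjacency matrix.
M² = [[2, 1, 1, 2], [1, 3, 2, 1], [1, 2, 3, 1], [2, 1, 1, 2]]

1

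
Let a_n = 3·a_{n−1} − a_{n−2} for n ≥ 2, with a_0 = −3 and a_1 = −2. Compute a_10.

With companion matrix Q = [[3, −1], [1, 0]], [a_n, a_{n−1}]ᵀ = Q·[a_{n−1}, a_{n−2}]ᵀ, so [a_10, a_9]ᵀ = Q⁹·[a_1, a_0]ᵀ.
Q⁹ = [[6765, −2584], [2584, −987]], giving [a_10, a_9]ᵀ = [[−5778], [−2207]].

−5778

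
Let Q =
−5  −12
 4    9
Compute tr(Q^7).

tr Q = 4 and det Q = 3, so the characteristic polynomial is λ² − (4)λ + (3) with roots 3 and 1.
Eigenvectors give P = [[−3, −2], [2, 1]] with P⁻¹ = [[1, 2], [−2, −3]], and Q = P·diag(3, 1)·P⁻¹.
Then Q^7 = P·diag(2187, 1)·P⁻¹ = [[−6561, −2], [4374, 1]] · [[1, 2], [−2, −3]] = [[−6557, −13116], [4372, 8745]].

2188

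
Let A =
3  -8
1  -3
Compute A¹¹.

[[3, -8], [1, -3]]

A² = I (check: tr A = 0 and det A = -1), so A¹¹ = A since 11 is odd.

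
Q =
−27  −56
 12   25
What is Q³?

[[−195, −392], [84, 169]]

tr Q = −2 and det Q = −3, so the characteristic polynomial is λ² − (−2)λ + (−3) with roots −3 and 1.
Eigenvectors give P = [[7, −2], [−3, 1]] with P⁻¹ = [[1, 2], [3, 7]], and Q = P·diag(−3, 1)·P⁻¹.
Then Q³ = P·diag(−27, 1)·P⁻¹ = [[−189, −2], [81, 1]] · [[1, 2], [3, 7]] = [[−195, −392], [84, 169]].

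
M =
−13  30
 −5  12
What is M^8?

tr M = −1 and det M = −6, so the characteristic polynomial is λ² − (−1)λ + (−6) with roots 2 and −3.
Eigenvectors give P = [[−2, 3], [−1, 1]] with P⁻¹ = [[1, −3], [1, −2]], and M = P·diag(2, −3)·P⁻¹.
Then M^8 = P·diag(256, 6561)·P⁻¹ = [[−512, 19683], [−256, 6561]] · [[1, −3], [1, −2]] = [[19171, −37830], [6305, −12354]].

[[19171, −37830], [6305, −12354]]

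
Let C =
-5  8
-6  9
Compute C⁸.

[[-19679, 26240], [-19680, 26241]]

tr C = 4 and det C = 3, so the characteristic polynomial is λ² − (4)λ + (3) with roots 1 and 3.
Eigenvectors give P = [[-4, 1], [-3, 1]] with P⁻¹ = [[-1, 1], [-3, 4]], and C = P·diag(1, 3)·P⁻¹.
Then C⁸ = P·diag(1, 6561)·P⁻¹ = [[-4, 6561], [-3, 6561]] · [[-1, 1], [-3, 4]] = [[-19679, 26240], [-19680, 26241]].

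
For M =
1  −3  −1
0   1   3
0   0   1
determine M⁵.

[[1, −15, −95], [0, 1, 15], [0, 0, 1]]

M = I + N where N = [[0, −3, −1], [0, 0, 3], [0, 0, 0]] is strictly upper-triangular, so N³ = 0.
(I + N)⁵ = I + 5·N + 10·N² = [[1, −15, −95], [0, 1, 15], [0, 0, 1]].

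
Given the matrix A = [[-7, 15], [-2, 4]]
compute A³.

tr A = -3 and det A = 2, so the characteristic polynomial is λ² − (-3)λ + (2) with roots -2 and -1.
Eigenvectors give P = [[-3, -5], [-1, -2]] with P⁻¹ = [[-2, 5], [1, -3]], and A = P·diag(-2, -1)·P⁻¹.
Then A³ = P·diag(-8, -1)·P⁻¹ = [[24, 5], [8, 2]] · [[-2, 5], [1, -3]] = [[-43, 105], [-14, 34]].

[[-43, 105], [-14, 34]]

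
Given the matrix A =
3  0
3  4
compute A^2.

[[9, 0], [21, 16]]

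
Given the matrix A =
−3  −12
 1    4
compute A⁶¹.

[[−3, −12], [1, 4]]

A² = A (a projection; rank 1, trace 1), so A⁶¹ = A.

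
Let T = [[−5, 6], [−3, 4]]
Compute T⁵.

tr T = −1 and det T = −2, so the characteristic polynomial is λ² − (−1)λ + (−2) with roots 1 and −2.
Eigenvectors give P = [[1, 2], [1, 1]] with P⁻¹ = [[−1, 2], [1, −1]], and T = P·diag(1, −2)·P⁻¹.
Then T⁵ = P·diag(1, −32)·P⁻¹ = [[1, −64], [1, −32]] · [[−1, 2], [1, −1]] = [[−65, 66], [−33, 34]].

[[−65, 66], [−33, 34]]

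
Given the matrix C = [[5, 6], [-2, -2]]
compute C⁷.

tr C = 3 and det C = 2, so the characteristic polynomial is λ² − (3)λ + (2) with roots 1 and 2.
Eigenvectors give P = [[-3, -2], [2, 1]] with P⁻¹ = [[1, 2], [-2, -3]], and C = P·diag(1, 2)·P⁻¹.
Then C⁷ = P·diag(1, 128)·P⁻¹ = [[-3, -256], [2, 128]] · [[1, 2], [-2, -3]] = [[509, 762], [-254, -380]].

[[509, 762], [-254, -380]]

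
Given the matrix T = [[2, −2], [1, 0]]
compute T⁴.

T² = [[2, −4], [2, −2]]
T³ = [[0, −4], [2, −4]]
T⁴ = [[−4, 0], [0, −4]]

[[−4, 0], [0, −4]]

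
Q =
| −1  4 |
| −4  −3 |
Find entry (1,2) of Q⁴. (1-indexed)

Q² = [[−15, −16], [16, −7]]
Q³ = [[79, −12], [12, 85]]
Q⁴ = [[−31, 352], [−352, −207]]

352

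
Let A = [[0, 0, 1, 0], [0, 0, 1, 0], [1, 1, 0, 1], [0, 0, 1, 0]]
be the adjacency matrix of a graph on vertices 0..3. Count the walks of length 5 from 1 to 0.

0

The number of length-5 walks from vertex 1 to vertex 0 is entry (1,0) of A⁵, where A is the adjacency matrix.
A² = [[1, 1, 0, 1], [1, 1, 0, 1], [0, 0, 3, 0], [1, 1, 0, 1]]
A³ = [[0, 0, 3, 0], [0, 0, 3, 0], [3, 3, 0, 3], [0, 0, 3, 0]]
A⁴ = [[3, 3, 0, 3], [3, 3, 0, 3], [0, 0, 9, 0], [3, 3, 0, 3]]
A⁵ = [[0, 0, 9, 0], [0, 0, 9, 0], [9, 9, 0, 9], [0, 0, 9, 0]]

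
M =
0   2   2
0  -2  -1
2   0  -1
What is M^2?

[[4, -4, -4], [-2, 4, 3], [-2, 4, 5]]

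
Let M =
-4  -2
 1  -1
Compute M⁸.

tr M = -5 and det M = 6, so the characteristic polynomial is λ² − (-5)λ + (6) with roots -2 and -3.
Eigenvectors give P = [[1, 2], [-1, -1]] with P⁻¹ = [[-1, -2], [1, 1]], and M = P·diag(-2, -3)·P⁻¹.
Then M⁸ = P·diag(256, 6561)·P⁻¹ = [[256, 13122], [-256, -6561]] · [[-1, -2], [1, 1]] = [[12866, 12610], [-6305, -6049]].

[[12866, 12610], [-6305, -6049]]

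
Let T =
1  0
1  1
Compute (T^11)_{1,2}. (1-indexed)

0

T = I + N where N = [[0, 0], [1, 0]] is strictly lower-triangular, so N^2 = 0.
(I + N)^11 = I + 11·N = [[1, 0], [11, 1]].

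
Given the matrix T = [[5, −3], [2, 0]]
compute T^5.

[[665, −633], [422, −390]]

tr T = 5 and det T = 6, so the characteristic polynomial is λ² − (5)λ + (6) with roots 3 and 2.
Eigenvectors give P = [[3, −1], [2, −1]] with P⁻¹ = [[1, −1], [2, −3]], and T = P·diag(3, 2)·P⁻¹.
Then T^5 = P·diag(243, 32)·P⁻¹ = [[729, −32], [486, −32]] · [[1, −1], [2, −3]] = [[665, −633], [422, −390]].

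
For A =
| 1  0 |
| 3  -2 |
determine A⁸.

[[1, 0], [-255, 256]]

tr A = -1 and det A = -2, so the characteristic polynomial is λ² − (-1)λ + (-2) with roots -2 and 1.
Eigenvectors give P = [[0, 1], [-1, 1]] with P⁻¹ = [[1, -1], [1, 0]], and A = P·diag(-2, 1)·P⁻¹.
Then A⁸ = P·diag(256, 1)·P⁻¹ = [[0, 1], [-256, 1]] · [[1, -1], [1, 0]] = [[1, 0], [-255, 256]].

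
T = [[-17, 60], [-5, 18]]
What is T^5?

[[-857, 3300], [-275, 1068]]

tr T = 1 and det T = -6, so the characteristic polynomial is λ² − (1)λ + (-6) with roots 3 and -2.
Eigenvectors give P = [[-3, -4], [-1, -1]] with P⁻¹ = [[1, -4], [-1, 3]], and T = P·diag(3, -2)·P⁻¹.
Then T^5 = P·diag(243, -32)·P⁻¹ = [[-729, 128], [-243, 32]] · [[1, -4], [-1, 3]] = [[-857, 3300], [-275, 1068]].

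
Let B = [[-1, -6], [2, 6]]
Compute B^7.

[[-6049, -12354], [4118, 8364]]

tr B = 5 and det B = 6, so the characteristic polynomial is λ² − (5)λ + (6) with roots 3 and 2.
Eigenvectors give P = [[3, 2], [-2, -1]] with P⁻¹ = [[-1, -2], [2, 3]], and B = P·diag(3, 2)·P⁻¹.
Then B^7 = P·diag(2187, 128)·P⁻¹ = [[6561, 256], [-4374, -128]] · [[-1, -2], [2, 3]] = [[-6049, -12354], [4118, 8364]].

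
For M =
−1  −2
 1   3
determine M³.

[[−3, −10], [5, 17]]

M² = [[−1, −4], [2, 7]]
M³ = [[−3, −10], [5, 17]]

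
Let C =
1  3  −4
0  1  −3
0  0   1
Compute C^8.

C = I + N where N = [[0, 3, −4], [0, 0, −3], [0, 0, 0]] is strictly upper-triangular, so N^3 = 0.
(I + N)^8 = I + 8·N + 28·N^2 = [[1, 24, −284], [0, 1, −24], [0, 0, 1]].

[[1, 24, −284], [0, 1, −24], [0, 0, 1]]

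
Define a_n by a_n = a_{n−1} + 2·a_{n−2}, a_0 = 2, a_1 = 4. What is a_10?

With companion matrix M = [[1, 2], [1, 0]], [a_n, a_{n−1}]ᵀ = M·[a_{n−1}, a_{n−2}]ᵀ, so [a_10, a_9]ᵀ = M⁹·[a_1, a_0]ᵀ.
M⁹ = [[341, 342], [171, 170]], giving [a_10, a_9]ᵀ = [[2048], [1024]].

2048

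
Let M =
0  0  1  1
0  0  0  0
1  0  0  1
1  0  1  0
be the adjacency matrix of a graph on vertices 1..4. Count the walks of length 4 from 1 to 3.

5

The number of length-4 walks from vertex 1 to vertex 3 is entry (1,3) of M⁴, where M is the adjacency matrix.
M² = [[2, 0, 1, 1], [0, 0, 0, 0], [1, 0, 2, 1], [1, 0, 1, 2]]
M³ = [[2, 0, 3, 3], [0, 0, 0, 0], [3, 0, 2, 3], [3, 0, 3, 2]]
M⁴ = [[6, 0, 5, 5], [0, 0, 0, 0], [5, 0, 6, 5], [5, 0, 5, 6]]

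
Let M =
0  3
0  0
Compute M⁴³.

[[0, 0], [0, 0]]

M is strictly triangular, hence nilpotent: M² = 0, so M⁴³ = 0.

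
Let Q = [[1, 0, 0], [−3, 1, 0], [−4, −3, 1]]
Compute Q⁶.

[[1, 0, 0], [−18, 1, 0], [111, −18, 1]]

Q = I + N where N = [[0, 0, 0], [−3, 0, 0], [−4, −3, 0]] is strictly lower-triangular, so N³ = 0.
(I + N)⁶ = I + 6·N + 15·N² = [[1, 0, 0], [−18, 1, 0], [111, −18, 1]].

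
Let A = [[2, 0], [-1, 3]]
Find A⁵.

tr A = 5 and det A = 6, so the characteristic polynomial is λ² − (5)λ + (6) with roots 2 and 3.
Eigenvectors give P = [[1, 0], [1, -1]] with P⁻¹ = [[1, 0], [1, -1]], and A = P·diag(2, 3)·P⁻¹.
Then A⁵ = P·diag(32, 243)·P⁻¹ = [[32, 0], [32, -243]] · [[1, 0], [1, -1]] = [[32, 0], [-211, 243]].

[[32, 0], [-211, 243]]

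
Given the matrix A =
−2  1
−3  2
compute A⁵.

[[−2, 1], [−3, 2]]

A² = I (check: tr A = 0 and det A = −1), so A⁵ = A since 5 is odd.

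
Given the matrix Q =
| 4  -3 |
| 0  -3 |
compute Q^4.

Q^2 = [[16, -3], [0, 9]]
Q^3 = [[64, -39], [0, -27]]
Q^4 = [[256, -75], [0, 81]]

[[256, -75], [0, 81]]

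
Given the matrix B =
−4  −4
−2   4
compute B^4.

B^2 = [[24, 0], [0, 24]]
B^3 = [[−96, −96], [−48, 96]]
B^4 = [[576, 0], [0, 576]]

[[576, 0], [0, 576]]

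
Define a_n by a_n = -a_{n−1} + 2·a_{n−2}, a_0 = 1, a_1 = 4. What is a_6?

With companion matrix Q = [[-1, 2], [1, 0]], [a_n, a_{n−1}]ᵀ = Q·[a_{n−1}, a_{n−2}]ᵀ, so [a_6, a_5]ᵀ = Q⁵·[a_1, a_0]ᵀ.
Q⁵ = [[-21, 22], [11, -10]], giving [a_6, a_5]ᵀ = [[-62], [34]].

-62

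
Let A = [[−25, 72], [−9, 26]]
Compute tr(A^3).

7

tr A = 1 and det A = −2, so the characteristic polynomial is λ² − (1)λ + (−2) with roots −1 and 2.
Eigenvectors give P = [[3, 8], [1, 3]] with P⁻¹ = [[3, −8], [−1, 3]], and A = P·diag(−1, 2)·P⁻¹.
Then A^3 = P·diag(−1, 8)·P⁻¹ = [[−3, 64], [−1, 24]] · [[3, −8], [−1, 3]] = [[−73, 216], [−27, 80]].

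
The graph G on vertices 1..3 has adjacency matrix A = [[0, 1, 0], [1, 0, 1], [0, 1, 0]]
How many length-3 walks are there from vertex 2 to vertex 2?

The number of length-3 walks from vertex 2 to vertex 2 is entry (2,2) of A^3, where A is the adjacency matrix.
A^2 = [[1, 0, 1], [0, 2, 0], [1, 0, 1]]
A^3 = [[0, 2, 0], [2, 0, 2], [0, 2, 0]]

0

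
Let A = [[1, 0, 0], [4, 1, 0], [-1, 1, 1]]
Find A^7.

A = I + N where N = [[0, 0, 0], [4, 0, 0], [-1, 1, 0]] is strictly lower-triangular, so N^3 = 0.
(I + N)^7 = I + 7·N + 21·N^2 = [[1, 0, 0], [28, 1, 0], [77, 7, 1]].

[[1, 0, 0], [28, 1, 0], [77, 7, 1]]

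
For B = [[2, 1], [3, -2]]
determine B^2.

[[7, 0], [0, 7]]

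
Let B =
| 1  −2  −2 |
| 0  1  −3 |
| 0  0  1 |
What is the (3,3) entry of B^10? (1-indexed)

B = I + N where N = [[0, −2, −2], [0, 0, −3], [0, 0, 0]] is strictly upper-triangular, so N^3 = 0.
(I + N)^10 = I + 10·N + 45·N^2 = [[1, −20, 250], [0, 1, −30], [0, 0, 1]].

1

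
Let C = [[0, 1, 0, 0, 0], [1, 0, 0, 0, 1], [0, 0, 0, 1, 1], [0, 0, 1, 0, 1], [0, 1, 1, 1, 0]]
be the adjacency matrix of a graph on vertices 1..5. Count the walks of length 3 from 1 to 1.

0

The number of length-3 walks from vertex 1 to vertex 1 is entry (1,1) of C³, where C is the adjacency matrix.
C² = [[1, 0, 0, 0, 1], [0, 2, 1, 1, 0], [0, 1, 2, 1, 1], [0, 1, 1, 2, 1], [1, 0, 1, 1, 3]]
C³ = [[0, 2, 1, 1, 0], [2, 0, 1, 1, 4], [1, 1, 2, 3, 4], [1, 1, 3, 2, 4], [0, 4, 4, 4, 2]]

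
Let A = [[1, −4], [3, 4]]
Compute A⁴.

A² = [[−11, −20], [15, 4]]
A³ = [[−71, −36], [27, −44]]
A⁴ = [[−179, 140], [−105, −284]]

[[−179, 140], [−105, −284]]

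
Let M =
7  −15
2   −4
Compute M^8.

tr M = 3 and det M = 2, so the characteristic polynomial is λ² − (3)λ + (2) with roots 2 and 1.
Eigenvectors give P = [[3, −5], [1, −2]] with P⁻¹ = [[2, −5], [1, −3]], and M = P·diag(2, 1)·P⁻¹.
Then M^8 = P·diag(256, 1)·P⁻¹ = [[768, −5], [256, −2]] · [[2, −5], [1, −3]] = [[1531, −3825], [510, −1274]].

[[1531, −3825], [510, −1274]]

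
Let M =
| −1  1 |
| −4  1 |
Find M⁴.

M² = [[−3, 0], [0, −3]]
M³ = [[3, −3], [12, −3]]
M⁴ = [[9, 0], [0, 9]]

[[9, 0], [0, 9]]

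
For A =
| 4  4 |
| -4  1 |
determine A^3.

[[-80, 20], [-20, -95]]

A^2 = [[0, 20], [-20, -15]]
A^3 = [[-80, 20], [-20, -95]]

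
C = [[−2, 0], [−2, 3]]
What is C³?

C² = [[4, 0], [−2, 9]]
C³ = [[−8, 0], [−14, 27]]

[[−8, 0], [−14, 27]]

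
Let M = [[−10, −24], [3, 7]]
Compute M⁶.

tr M = −3 and det M = 2, so the characteristic polynomial is λ² − (−3)λ + (2) with roots −1 and −2.
Eigenvectors give P = [[8, 3], [−3, −1]] with P⁻¹ = [[−1, −3], [3, 8]], and M = P·diag(−1, −2)·P⁻¹.
Then M⁶ = P·diag(1, 64)·P⁻¹ = [[8, 192], [−3, −64]] · [[−1, −3], [3, 8]] = [[568, 1512], [−189, −503]].

[[568, 1512], [−189, −503]]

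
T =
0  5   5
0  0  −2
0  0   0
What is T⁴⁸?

T is strictly triangular, hence nilpotent: T³ = 0, so T⁴⁸ = 0.

[[0, 0, 0], [0, 0, 0], [0, 0, 0]]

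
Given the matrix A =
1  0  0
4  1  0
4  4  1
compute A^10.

A = I + N where N = [[0, 0, 0], [4, 0, 0], [4, 4, 0]] is strictly lower-triangular, so N^3 = 0.
(I + N)^10 = I + 10·N + 45·N^2 = [[1, 0, 0], [40, 1, 0], [760, 40, 1]].

[[1, 0, 0], [40, 1, 0], [760, 40, 1]]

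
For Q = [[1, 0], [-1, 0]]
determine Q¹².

[[1, 0], [-1, 0]]

Q² = Q (a projection; rank 1, trace 1), so Q¹² = Q.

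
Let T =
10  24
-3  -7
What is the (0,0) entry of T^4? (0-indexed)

136

tr T = 3 and det T = 2, so the characteristic polynomial is λ² − (3)λ + (2) with roots 2 and 1.
Eigenvectors give P = [[-3, -8], [1, 3]] with P⁻¹ = [[-3, -8], [1, 3]], and T = P·diag(2, 1)·P⁻¹.
Then T^4 = P·diag(16, 1)·P⁻¹ = [[-48, -8], [16, 3]] · [[-3, -8], [1, 3]] = [[136, 360], [-45, -119]].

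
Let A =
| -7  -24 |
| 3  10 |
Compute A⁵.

tr A = 3 and det A = 2, so the characteristic polynomial is λ² − (3)λ + (2) with roots 1 and 2.
Eigenvectors give P = [[-3, -8], [1, 3]] with P⁻¹ = [[-3, -8], [1, 3]], and A = P·diag(1, 2)·P⁻¹.
Then A⁵ = P·diag(1, 32)·P⁻¹ = [[-3, -256], [1, 96]] · [[-3, -8], [1, 3]] = [[-247, -744], [93, 280]].

[[-247, -744], [93, 280]]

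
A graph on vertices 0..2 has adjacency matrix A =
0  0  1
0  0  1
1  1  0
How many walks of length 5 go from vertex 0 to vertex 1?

The number of length-5 walks from vertex 0 to vertex 1 is entry (0,1) of A⁵, where A is the adjacency matrix.
A² = [[1, 1, 0], [1, 1, 0], [0, 0, 2]]
A³ = [[0, 0, 2], [0, 0, 2], [2, 2, 0]]
A⁴ = [[2, 2, 0], [2, 2, 0], [0, 0, 4]]
A⁵ = [[0, 0, 4], [0, 0, 4], [4, 4, 0]]

0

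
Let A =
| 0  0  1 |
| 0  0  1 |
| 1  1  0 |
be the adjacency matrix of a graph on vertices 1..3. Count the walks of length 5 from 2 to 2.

The number of length-5 walks from vertex 2 to vertex 2 is entry (2,2) of A^5, where A is the adjacency matrix.
A^2 = [[1, 1, 0], [1, 1, 0], [0, 0, 2]]
A^3 = [[0, 0, 2], [0, 0, 2], [2, 2, 0]]
A^4 = [[2, 2, 0], [2, 2, 0], [0, 0, 4]]
A^5 = [[0, 0, 4], [0, 0, 4], [4, 4, 0]]

0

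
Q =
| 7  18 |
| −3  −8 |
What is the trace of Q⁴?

17

tr Q = −1 and det Q = −2, so the characteristic polynomial is λ² − (−1)λ + (−2) with roots 1 and −2.
Eigenvectors give P = [[−3, −2], [1, 1]] with P⁻¹ = [[−1, −2], [1, 3]], and Q = P·diag(1, −2)·P⁻¹.
Then Q⁴ = P·diag(1, 16)·P⁻¹ = [[−3, −32], [1, 16]] · [[−1, −2], [1, 3]] = [[−29, −90], [15, 46]].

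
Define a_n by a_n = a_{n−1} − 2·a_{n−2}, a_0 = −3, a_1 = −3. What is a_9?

33

With companion matrix B = [[1, −2], [1, 0]], [a_n, a_{n−1}]ᵀ = B·[a_{n−1}, a_{n−2}]ᵀ, so [a_9, a_8]ᵀ = B⁸·[a_1, a_0]ᵀ.
B⁸ = [[−17, 6], [−3, −14]], giving [a_9, a_8]ᵀ = [[33], [51]].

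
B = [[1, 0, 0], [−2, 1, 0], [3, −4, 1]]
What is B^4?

[[1, 0, 0], [−8, 1, 0], [60, −16, 1]]

B = I + N where N = [[0, 0, 0], [−2, 0, 0], [3, −4, 0]] is strictly lower-triangular, so N^3 = 0.
(I + N)^4 = I + 4·N + 6·N^2 = [[1, 0, 0], [−8, 1, 0], [60, −16, 1]].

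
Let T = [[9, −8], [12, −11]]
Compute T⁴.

[[−159, 160], [−240, 241]]

tr T = −2 and det T = −3, so the characteristic polynomial is λ² − (−2)λ + (−3) with roots 1 and −3.
Eigenvectors give P = [[1, −2], [1, −3]] with P⁻¹ = [[3, −2], [1, −1]], and T = P·diag(1, −3)·P⁻¹.
Then T⁴ = P·diag(1, 81)·P⁻¹ = [[1, −162], [1, −243]] · [[3, −2], [1, −1]] = [[−159, 160], [−240, 241]].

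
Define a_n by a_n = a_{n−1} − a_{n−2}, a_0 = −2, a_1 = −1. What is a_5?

−1

With companion matrix A = [[1, −1], [1, 0]], [a_n, a_{n−1}]ᵀ = A·[a_{n−1}, a_{n−2}]ᵀ, so [a_5, a_4]ᵀ = A⁴·[a_1, a_0]ᵀ.
A⁴ = [[−1, 1], [−1, 0]], giving [a_5, a_4]ᵀ = [[−1], [1]].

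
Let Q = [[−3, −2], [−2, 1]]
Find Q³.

Q² = [[13, 4], [4, 5]]
Q³ = [[−47, −22], [−22, −3]]

[[−47, −22], [−22, −3]]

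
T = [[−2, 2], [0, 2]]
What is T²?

[[4, 0], [0, 4]]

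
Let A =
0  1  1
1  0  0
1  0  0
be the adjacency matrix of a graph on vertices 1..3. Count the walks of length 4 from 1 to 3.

0

The number of length-4 walks from vertex 1 to vertex 3 is entry (1,3) of A^4, where A is the adjacency matrix.
A^2 = [[2, 0, 0], [0, 1, 1], [0, 1, 1]]
A^3 = [[0, 2, 2], [2, 0, 0], [2, 0, 0]]
A^4 = [[4, 0, 0], [0, 2, 2], [0, 2, 2]]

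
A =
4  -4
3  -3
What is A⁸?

[[4, -4], [3, -3]]

A² = A (a projection; rank 1, trace 1), so A⁸ = A.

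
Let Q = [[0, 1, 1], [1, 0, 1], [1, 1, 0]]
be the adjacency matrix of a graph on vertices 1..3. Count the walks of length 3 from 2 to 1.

The number of length-3 walks from vertex 2 to vertex 1 is entry (2,1) of Q^3, where Q is the adjacency matrix.
Q^2 = [[2, 1, 1], [1, 2, 1], [1, 1, 2]]
Q^3 = [[2, 3, 3], [3, 2, 3], [3, 3, 2]]

3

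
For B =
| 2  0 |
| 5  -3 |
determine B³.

tr B = -1 and det B = -6, so the characteristic polynomial is λ² − (-1)λ + (-6) with roots -3 and 2.
Eigenvectors give P = [[0, -1], [-1, -1]] with P⁻¹ = [[1, -1], [-1, 0]], and B = P·diag(-3, 2)·P⁻¹.
Then B³ = P·diag(-27, 8)·P⁻¹ = [[0, -8], [27, -8]] · [[1, -1], [-1, 0]] = [[8, 0], [35, -27]].

[[8, 0], [35, -27]]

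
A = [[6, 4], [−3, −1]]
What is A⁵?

[[876, 844], [−633, −601]]

tr A = 5 and det A = 6, so the characteristic polynomial is λ² − (5)λ + (6) with roots 3 and 2.
Eigenvectors give P = [[4, 1], [−3, −1]] with P⁻¹ = [[1, 1], [−3, −4]], and A = P·diag(3, 2)·P⁻¹.
Then A⁵ = P·diag(243, 32)·P⁻¹ = [[972, 32], [−729, −32]] · [[1, 1], [−3, −4]] = [[876, 844], [−633, −601]].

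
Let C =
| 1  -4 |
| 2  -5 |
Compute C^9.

tr C = -4 and det C = 3, so the characteristic polynomial is λ² − (-4)λ + (3) with roots -3 and -1.
Eigenvectors give P = [[-1, 2], [-1, 1]] with P⁻¹ = [[1, -2], [1, -1]], and C = P·diag(-3, -1)·P⁻¹.
Then C^9 = P·diag(-19683, -1)·P⁻¹ = [[19683, -2], [19683, -1]] · [[1, -2], [1, -1]] = [[19681, -39364], [19682, -39365]].

[[19681, -39364], [19682, -39365]]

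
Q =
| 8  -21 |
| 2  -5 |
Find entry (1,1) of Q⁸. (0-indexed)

tr Q = 3 and det Q = 2, so the characteristic polynomial is λ² − (3)λ + (2) with roots 2 and 1.
Eigenvectors give P = [[7, 3], [2, 1]] with P⁻¹ = [[1, -3], [-2, 7]], and Q = P·diag(2, 1)·P⁻¹.
Then Q⁸ = P·diag(256, 1)·P⁻¹ = [[1792, 3], [512, 1]] · [[1, -3], [-2, 7]] = [[1786, -5355], [510, -1529]].

-1529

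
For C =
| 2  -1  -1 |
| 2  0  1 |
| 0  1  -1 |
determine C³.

[[-2, -4, -3], [6, -7, -2], [2, 0, -5]]

C² = [[2, -3, -2], [4, -1, -3], [2, -1, 2]]
C³ = [[-2, -4, -3], [6, -7, -2], [2, 0, -5]]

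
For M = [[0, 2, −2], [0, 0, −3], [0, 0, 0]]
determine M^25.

M is strictly triangular, hence nilpotent: M^3 = 0, so M^25 = 0.

[[0, 0, 0], [0, 0, 0], [0, 0, 0]]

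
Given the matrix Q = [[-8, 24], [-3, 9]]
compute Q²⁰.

[[-8, 24], [-3, 9]]

Q² = Q (a projection; rank 1, trace 1), so Q²⁰ = Q.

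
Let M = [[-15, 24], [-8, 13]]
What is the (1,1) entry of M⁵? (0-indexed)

733

tr M = -2 and det M = -3, so the characteristic polynomial is λ² − (-2)λ + (-3) with roots 1 and -3.
Eigenvectors give P = [[-3, -2], [-2, -1]] with P⁻¹ = [[1, -2], [-2, 3]], and M = P·diag(1, -3)·P⁻¹.
Then M⁵ = P·diag(1, -243)·P⁻¹ = [[-3, 486], [-2, 243]] · [[1, -2], [-2, 3]] = [[-975, 1464], [-488, 733]].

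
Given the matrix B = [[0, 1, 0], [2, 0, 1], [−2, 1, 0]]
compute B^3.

[[−2, 3, 0], [6, −2, 3], [−6, 3, −2]]

B^2 = [[2, 0, 1], [−2, 3, 0], [2, −2, 1]]
B^3 = [[−2, 3, 0], [6, −2, 3], [−6, 3, −2]]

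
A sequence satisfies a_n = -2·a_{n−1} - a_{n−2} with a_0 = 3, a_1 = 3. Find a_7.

With companion matrix T = [[-2, -1], [1, 0]], [a_n, a_{n−1}]ᵀ = T·[a_{n−1}, a_{n−2}]ᵀ, so [a_7, a_6]ᵀ = T⁶·[a_1, a_0]ᵀ.
T⁶ = [[7, 6], [-6, -5]], giving [a_7, a_6]ᵀ = [[39], [-33]].

39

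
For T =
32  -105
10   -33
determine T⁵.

tr T = -1 and det T = -6, so the characteristic polynomial is λ² − (-1)λ + (-6) with roots -3 and 2.
Eigenvectors give P = [[-3, -7], [-1, -2]] with P⁻¹ = [[2, -7], [-1, 3]], and T = P·diag(-3, 2)·P⁻¹.
Then T⁵ = P·diag(-243, 32)·P⁻¹ = [[729, -224], [243, -64]] · [[2, -7], [-1, 3]] = [[1682, -5775], [550, -1893]].

[[1682, -5775], [550, -1893]]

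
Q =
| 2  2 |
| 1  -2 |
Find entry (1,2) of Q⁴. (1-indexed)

Q² = [[6, 0], [0, 6]]
Q³ = [[12, 12], [6, -12]]
Q⁴ = [[36, 0], [0, 36]]

0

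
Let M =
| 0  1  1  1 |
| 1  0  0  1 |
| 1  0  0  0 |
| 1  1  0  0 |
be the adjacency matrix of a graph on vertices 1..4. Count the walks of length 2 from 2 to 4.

The number of length-2 walks from vertex 2 to vertex 4 is entry (2,4) of M², where M is the adjacency matrix.
M² = [[3, 1, 0, 1], [1, 2, 1, 1], [0, 1, 1, 1], [1, 1, 1, 2]]

1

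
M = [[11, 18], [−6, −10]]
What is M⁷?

[[515, 774], [−258, −388]]

tr M = 1 and det M = −2, so the characteristic polynomial is λ² − (1)λ + (−2) with roots −1 and 2.
Eigenvectors give P = [[−3, −2], [2, 1]] with P⁻¹ = [[1, 2], [−2, −3]], and M = P·diag(−1, 2)·P⁻¹.
Then M⁷ = P·diag(−1, 128)·P⁻¹ = [[3, −256], [−2, 128]] · [[1, 2], [−2, −3]] = [[515, 774], [−258, −388]].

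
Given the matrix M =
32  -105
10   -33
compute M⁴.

[[-374, 1365], [-130, 471]]

tr M = -1 and det M = -6, so the characteristic polynomial is λ² − (-1)λ + (-6) with roots 2 and -3.
Eigenvectors give P = [[7, 3], [2, 1]] with P⁻¹ = [[1, -3], [-2, 7]], and M = P·diag(2, -3)·P⁻¹.
Then M⁴ = P·diag(16, 81)·P⁻¹ = [[112, 243], [32, 81]] · [[1, -3], [-2, 7]] = [[-374, 1365], [-130, 471]].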